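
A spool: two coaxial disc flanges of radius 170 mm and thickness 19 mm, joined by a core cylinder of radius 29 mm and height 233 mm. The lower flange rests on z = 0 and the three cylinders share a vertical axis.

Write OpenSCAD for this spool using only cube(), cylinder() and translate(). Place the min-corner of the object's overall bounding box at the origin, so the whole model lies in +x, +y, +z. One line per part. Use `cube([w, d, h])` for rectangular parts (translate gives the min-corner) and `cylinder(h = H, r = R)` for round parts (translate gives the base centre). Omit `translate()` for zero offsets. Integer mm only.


translate([170, 170, 0]) cylinder(h = 19, r = 170);
translate([170, 170, 19]) cylinder(h = 233, r = 29);
translate([170, 170, 252]) cylinder(h = 19, r = 170);


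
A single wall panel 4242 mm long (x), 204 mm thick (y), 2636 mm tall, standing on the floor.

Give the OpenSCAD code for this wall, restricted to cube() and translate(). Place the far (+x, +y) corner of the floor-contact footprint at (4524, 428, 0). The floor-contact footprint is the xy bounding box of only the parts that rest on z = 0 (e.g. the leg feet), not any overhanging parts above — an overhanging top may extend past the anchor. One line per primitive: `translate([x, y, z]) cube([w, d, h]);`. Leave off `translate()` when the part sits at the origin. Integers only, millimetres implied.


translate([282, 224, 0]) cube([4242, 204, 2636]);


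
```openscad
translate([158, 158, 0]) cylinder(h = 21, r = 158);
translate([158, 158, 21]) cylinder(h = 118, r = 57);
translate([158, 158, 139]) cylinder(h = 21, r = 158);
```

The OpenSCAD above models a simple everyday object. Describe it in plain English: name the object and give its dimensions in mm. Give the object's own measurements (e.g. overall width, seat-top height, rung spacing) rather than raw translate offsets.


A spool: two coaxial disc flanges of radius 158 mm and thickness 21 mm, joined by a core cylinder of radius 57 mm and height 118 mm. The lower flange rests on z = 0 and the three cylinders share a vertical axis.


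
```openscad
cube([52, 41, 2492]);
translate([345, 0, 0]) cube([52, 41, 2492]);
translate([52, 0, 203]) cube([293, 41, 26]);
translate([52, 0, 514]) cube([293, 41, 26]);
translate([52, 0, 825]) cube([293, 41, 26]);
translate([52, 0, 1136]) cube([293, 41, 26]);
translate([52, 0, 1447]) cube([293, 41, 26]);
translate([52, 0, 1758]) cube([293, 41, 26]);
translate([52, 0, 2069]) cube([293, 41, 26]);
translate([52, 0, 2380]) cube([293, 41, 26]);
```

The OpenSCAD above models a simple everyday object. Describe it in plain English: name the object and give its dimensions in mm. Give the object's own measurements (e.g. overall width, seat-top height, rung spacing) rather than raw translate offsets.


A straight ladder. Two 52×41 mm vertical rails, 2492 mm tall, stand 397 mm apart (outside-to-outside) with their front faces coplanar on the −y side. 8 rungs, each 41 mm deep and 26 mm tall, span between the inner faces of the rails, front faces flush with the rails. The lowest rung's underside is at z = 203 mm and rungs are spaced 311 mm apart (underside to underside).


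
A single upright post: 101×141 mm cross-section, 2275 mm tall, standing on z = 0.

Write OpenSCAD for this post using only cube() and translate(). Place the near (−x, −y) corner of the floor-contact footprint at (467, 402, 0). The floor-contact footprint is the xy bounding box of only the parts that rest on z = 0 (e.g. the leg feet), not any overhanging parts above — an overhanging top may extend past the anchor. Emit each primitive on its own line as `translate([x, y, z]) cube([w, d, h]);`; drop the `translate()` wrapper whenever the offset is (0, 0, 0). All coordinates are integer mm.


translate([467, 402, 0]) cube([101, 141, 2275]);


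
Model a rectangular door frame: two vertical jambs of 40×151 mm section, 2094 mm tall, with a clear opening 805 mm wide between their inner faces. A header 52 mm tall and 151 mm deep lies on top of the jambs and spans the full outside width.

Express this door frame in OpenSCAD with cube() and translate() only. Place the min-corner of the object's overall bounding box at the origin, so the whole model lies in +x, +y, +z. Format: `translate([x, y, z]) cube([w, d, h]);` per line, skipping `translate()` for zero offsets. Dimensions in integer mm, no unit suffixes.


cube([40, 151, 2094]);
translate([845, 0, 0]) cube([40, 151, 2094]);
translate([0, 0, 2094]) cube([885, 151, 52]);


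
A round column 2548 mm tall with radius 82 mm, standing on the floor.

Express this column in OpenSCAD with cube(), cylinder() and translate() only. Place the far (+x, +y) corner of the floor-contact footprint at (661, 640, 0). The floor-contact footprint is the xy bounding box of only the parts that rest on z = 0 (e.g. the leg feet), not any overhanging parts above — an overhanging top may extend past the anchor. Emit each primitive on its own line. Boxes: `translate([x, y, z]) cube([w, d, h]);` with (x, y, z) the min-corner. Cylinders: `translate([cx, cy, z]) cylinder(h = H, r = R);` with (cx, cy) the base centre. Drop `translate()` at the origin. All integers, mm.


translate([579, 558, 0]) cylinder(h = 2548, r = 82);


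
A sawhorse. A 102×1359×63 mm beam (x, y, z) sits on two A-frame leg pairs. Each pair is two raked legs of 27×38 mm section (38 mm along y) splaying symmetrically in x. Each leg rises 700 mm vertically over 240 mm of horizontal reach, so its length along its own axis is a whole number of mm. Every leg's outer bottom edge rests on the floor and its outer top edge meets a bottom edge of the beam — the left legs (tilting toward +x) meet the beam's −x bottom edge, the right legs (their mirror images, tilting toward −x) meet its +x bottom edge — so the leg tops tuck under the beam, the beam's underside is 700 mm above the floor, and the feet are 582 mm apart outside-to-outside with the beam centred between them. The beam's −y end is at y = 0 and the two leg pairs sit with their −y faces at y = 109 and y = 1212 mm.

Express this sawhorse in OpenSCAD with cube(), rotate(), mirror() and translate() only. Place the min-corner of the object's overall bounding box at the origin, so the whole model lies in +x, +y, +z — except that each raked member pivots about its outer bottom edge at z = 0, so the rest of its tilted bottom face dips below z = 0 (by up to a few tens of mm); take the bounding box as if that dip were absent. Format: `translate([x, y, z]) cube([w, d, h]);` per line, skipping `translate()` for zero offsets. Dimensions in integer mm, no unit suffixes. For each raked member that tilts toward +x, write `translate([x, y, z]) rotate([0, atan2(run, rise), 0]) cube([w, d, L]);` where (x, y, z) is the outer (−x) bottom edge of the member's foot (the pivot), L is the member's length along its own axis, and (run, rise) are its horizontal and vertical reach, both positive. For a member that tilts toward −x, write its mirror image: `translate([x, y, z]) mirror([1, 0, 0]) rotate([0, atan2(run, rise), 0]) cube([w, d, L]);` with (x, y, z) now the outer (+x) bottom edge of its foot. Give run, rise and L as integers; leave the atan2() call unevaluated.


translate([240, 0, 700]) cube([102, 1359, 63]);
translate([0, 109, 0]) rotate([0, atan2(240, 700), 0]) cube([27, 38, 740]);
translate([582, 109, 0]) mirror([1, 0, 0]) rotate([0, atan2(240, 700), 0]) cube([27, 38, 740]);
translate([0, 1212, 0]) rotate([0, atan2(240, 700), 0]) cube([27, 38, 740]);
translate([582, 1212, 0]) mirror([1, 0, 0]) rotate([0, atan2(240, 700), 0]) cube([27, 38, 740]);


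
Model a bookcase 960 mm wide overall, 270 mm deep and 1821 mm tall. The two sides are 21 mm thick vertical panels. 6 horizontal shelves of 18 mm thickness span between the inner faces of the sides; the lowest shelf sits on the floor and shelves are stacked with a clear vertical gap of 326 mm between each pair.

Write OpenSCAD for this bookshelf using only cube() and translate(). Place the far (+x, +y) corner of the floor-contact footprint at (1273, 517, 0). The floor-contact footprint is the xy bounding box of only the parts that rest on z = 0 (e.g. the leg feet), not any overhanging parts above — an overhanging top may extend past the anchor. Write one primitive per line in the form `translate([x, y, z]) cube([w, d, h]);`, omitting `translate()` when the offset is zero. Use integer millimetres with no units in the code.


translate([313, 247, 0]) cube([21, 270, 1821]);
translate([1252, 247, 0]) cube([21, 270, 1821]);
translate([334, 247, 0]) cube([918, 270, 18]);
translate([334, 247, 344]) cube([918, 270, 18]);
translate([334, 247, 688]) cube([918, 270, 18]);
translate([334, 247, 1032]) cube([918, 270, 18]);
translate([334, 247, 1376]) cube([918, 270, 18]);
translate([334, 247, 1720]) cube([918, 270, 18]);


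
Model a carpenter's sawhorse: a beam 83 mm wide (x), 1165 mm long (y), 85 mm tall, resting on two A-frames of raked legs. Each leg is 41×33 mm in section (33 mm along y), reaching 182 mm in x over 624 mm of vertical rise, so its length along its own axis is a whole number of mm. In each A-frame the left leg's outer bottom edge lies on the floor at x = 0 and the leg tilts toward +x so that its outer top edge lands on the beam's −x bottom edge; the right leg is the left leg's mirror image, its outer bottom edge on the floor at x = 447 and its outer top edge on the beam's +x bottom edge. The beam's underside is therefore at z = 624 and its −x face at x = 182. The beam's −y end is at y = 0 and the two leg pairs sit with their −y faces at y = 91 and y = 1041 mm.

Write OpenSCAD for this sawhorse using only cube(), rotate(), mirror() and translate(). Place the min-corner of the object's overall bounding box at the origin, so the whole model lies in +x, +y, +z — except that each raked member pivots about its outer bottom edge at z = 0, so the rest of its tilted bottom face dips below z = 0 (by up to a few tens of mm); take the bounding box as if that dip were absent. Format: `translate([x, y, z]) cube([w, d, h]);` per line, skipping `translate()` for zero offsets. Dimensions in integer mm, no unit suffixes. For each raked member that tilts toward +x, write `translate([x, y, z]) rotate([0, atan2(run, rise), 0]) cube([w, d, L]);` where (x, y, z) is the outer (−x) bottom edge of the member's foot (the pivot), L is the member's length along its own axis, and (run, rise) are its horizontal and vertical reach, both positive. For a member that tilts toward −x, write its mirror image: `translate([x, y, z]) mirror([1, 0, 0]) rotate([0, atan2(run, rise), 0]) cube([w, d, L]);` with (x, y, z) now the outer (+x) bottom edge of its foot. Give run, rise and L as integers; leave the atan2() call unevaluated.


translate([182, 0, 624]) cube([83, 1165, 85]);
translate([0, 91, 0]) rotate([0, atan2(182, 624), 0]) cube([41, 33, 650]);
translate([447, 91, 0]) mirror([1, 0, 0]) rotate([0, atan2(182, 624), 0]) cube([41, 33, 650]);
translate([0, 1041, 0]) rotate([0, atan2(182, 624), 0]) cube([41, 33, 650]);
translate([447, 1041, 0]) mirror([1, 0, 0]) rotate([0, atan2(182, 624), 0]) cube([41, 33, 650]);


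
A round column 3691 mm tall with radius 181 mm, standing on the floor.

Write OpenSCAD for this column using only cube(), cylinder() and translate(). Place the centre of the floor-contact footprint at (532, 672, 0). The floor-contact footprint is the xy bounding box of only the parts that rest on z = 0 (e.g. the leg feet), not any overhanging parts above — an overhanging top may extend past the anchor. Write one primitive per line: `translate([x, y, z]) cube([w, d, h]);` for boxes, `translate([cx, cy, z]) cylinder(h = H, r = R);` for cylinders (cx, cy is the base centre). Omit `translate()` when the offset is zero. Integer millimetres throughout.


translate([532, 672, 0]) cylinder(h = 3691, r = 181);


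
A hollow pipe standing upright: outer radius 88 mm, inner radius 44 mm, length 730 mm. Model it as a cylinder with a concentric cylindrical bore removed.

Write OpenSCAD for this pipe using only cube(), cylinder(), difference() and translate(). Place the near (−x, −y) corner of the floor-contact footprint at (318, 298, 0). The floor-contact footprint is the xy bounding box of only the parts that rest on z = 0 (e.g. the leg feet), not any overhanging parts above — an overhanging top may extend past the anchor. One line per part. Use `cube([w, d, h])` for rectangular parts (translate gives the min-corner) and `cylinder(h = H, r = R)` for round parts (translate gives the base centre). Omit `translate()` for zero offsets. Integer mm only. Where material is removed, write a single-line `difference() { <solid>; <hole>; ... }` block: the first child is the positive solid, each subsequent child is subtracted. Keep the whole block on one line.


difference() { translate([406, 386, 0]) cylinder(h = 730, r = 88); translate([406, 386, 0]) cylinder(h = 730, r = 44); }


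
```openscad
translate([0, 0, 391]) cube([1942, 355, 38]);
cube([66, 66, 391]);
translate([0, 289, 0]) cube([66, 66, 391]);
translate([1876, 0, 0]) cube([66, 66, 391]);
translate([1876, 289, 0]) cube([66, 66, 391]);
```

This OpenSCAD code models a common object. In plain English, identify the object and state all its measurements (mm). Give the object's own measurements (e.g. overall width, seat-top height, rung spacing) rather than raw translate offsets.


A bench: a 1942×355 mm seat slab, 38 mm thick, top at z = 429 mm, on four 66×66 mm square legs flush with the seat corners and standing on z = 0.


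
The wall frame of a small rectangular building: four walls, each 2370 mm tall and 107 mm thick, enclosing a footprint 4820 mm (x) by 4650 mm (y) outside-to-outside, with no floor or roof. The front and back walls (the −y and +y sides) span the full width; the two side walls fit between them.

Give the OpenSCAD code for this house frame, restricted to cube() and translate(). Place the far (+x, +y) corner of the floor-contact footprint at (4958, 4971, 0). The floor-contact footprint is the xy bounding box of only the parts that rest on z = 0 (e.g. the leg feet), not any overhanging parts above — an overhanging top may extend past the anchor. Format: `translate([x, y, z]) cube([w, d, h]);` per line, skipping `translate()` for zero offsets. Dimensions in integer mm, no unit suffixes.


translate([138, 321, 0]) cube([4820, 107, 2370]);
translate([138, 4864, 0]) cube([4820, 107, 2370]);
translate([138, 428, 0]) cube([107, 4436, 2370]);
translate([4851, 428, 0]) cube([107, 4436, 2370]);


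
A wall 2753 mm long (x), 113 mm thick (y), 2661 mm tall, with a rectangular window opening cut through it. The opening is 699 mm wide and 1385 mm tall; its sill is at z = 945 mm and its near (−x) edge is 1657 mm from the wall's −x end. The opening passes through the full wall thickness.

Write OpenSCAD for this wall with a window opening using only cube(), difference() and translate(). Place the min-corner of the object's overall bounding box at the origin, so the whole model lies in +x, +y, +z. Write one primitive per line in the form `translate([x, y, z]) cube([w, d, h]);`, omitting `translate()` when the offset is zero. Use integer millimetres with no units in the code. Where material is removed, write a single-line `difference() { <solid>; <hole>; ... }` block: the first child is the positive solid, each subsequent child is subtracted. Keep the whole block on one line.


difference() { cube([2753, 113, 2661]); translate([1657, 0, 945]) cube([699, 113, 1385]); }


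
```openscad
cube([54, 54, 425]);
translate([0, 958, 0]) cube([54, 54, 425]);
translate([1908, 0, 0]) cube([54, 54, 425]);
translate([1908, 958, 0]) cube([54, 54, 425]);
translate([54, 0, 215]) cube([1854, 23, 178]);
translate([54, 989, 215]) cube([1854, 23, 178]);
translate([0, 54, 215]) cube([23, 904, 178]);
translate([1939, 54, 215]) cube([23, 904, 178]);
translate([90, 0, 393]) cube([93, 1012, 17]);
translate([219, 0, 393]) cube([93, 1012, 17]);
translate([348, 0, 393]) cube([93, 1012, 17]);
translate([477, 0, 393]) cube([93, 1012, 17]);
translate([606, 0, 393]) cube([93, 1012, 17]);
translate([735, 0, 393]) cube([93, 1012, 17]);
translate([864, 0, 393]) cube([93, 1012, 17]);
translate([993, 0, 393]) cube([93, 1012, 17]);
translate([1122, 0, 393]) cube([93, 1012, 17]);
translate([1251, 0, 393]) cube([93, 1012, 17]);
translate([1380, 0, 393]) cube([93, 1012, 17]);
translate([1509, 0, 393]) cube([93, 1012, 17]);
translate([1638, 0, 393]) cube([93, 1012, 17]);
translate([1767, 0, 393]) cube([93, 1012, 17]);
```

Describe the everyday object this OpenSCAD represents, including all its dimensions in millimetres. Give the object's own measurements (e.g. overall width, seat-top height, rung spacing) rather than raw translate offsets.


A bed frame 1962 mm long (x) by 1012 mm wide (y). Four 54×54 mm corner posts, 425 mm tall, at the corners of the footprint. Four rails of 23 mm thickness and 178 mm height run between adjacent posts with their undersides at z = 215 mm, their outer faces flush with the outside of the frame (the two x-running rails run between the posts' inner faces; the two y-running rails run between the posts' inner faces). 14 slats, each 93 mm wide (x) and 17 mm thick, lie across the top of the two x-running rails, running the full 1012 mm width of the frame in y; along x they sit between the end posts with a 36 mm gap after the −x posts and between neighbouring slats, leaving 48 mm before the +x posts.


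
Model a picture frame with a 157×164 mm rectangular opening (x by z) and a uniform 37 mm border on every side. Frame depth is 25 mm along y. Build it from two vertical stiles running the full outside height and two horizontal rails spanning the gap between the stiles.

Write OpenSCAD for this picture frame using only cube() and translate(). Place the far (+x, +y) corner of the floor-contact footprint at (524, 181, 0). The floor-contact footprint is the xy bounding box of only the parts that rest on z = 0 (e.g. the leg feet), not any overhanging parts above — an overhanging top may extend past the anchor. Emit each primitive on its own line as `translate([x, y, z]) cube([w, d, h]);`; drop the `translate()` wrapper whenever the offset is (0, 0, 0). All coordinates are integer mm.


translate([293, 156, 0]) cube([37, 25, 238]);
translate([487, 156, 0]) cube([37, 25, 238]);
translate([330, 156, 0]) cube([157, 25, 37]);
translate([330, 156, 201]) cube([157, 25, 37]);


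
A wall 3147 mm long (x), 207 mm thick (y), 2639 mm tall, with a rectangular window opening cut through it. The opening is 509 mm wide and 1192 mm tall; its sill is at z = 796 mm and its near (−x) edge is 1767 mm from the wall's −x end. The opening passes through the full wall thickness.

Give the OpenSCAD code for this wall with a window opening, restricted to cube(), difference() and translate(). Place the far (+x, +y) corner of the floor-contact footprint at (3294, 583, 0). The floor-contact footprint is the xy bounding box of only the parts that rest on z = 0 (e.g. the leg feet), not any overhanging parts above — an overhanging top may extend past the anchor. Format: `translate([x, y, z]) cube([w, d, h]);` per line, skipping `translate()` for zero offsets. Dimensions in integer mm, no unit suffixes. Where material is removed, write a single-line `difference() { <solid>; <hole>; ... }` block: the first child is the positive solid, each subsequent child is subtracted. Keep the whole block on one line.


difference() { translate([147, 376, 0]) cube([3147, 207, 2639]); translate([1914, 376, 796]) cube([509, 207, 1192]); }


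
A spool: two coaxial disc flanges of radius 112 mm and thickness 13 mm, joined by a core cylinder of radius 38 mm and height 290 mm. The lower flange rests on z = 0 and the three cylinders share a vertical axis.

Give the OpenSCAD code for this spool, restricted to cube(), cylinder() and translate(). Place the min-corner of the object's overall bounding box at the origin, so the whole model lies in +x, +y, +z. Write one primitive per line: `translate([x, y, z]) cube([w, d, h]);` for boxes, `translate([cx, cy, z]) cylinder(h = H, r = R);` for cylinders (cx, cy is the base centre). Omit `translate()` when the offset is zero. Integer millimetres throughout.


translate([112, 112, 0]) cylinder(h = 13, r = 112);
translate([112, 112, 13]) cylinder(h = 290, r = 38);
translate([112, 112, 303]) cylinder(h = 13, r = 112);


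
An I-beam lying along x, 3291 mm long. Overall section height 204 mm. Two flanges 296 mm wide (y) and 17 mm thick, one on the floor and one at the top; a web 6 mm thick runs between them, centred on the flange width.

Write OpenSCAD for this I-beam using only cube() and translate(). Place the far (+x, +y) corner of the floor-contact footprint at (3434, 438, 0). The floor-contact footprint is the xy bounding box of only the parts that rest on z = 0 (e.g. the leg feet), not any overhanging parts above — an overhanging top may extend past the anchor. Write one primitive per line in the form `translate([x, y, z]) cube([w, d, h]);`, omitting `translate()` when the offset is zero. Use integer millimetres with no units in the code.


translate([143, 142, 0]) cube([3291, 296, 17]);
translate([143, 287, 17]) cube([3291, 6, 170]);
translate([143, 142, 187]) cube([3291, 296, 17]);


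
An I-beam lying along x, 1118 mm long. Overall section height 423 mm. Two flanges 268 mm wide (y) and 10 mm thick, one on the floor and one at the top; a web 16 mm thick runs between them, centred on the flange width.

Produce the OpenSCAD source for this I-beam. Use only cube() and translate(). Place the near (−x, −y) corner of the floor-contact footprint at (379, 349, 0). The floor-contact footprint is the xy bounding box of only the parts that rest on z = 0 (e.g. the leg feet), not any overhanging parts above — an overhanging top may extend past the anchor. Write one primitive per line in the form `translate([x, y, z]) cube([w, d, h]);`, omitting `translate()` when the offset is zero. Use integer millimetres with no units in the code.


translate([379, 349, 0]) cube([1118, 268, 10]);
translate([379, 475, 10]) cube([1118, 16, 403]);
translate([379, 349, 413]) cube([1118, 268, 10]);


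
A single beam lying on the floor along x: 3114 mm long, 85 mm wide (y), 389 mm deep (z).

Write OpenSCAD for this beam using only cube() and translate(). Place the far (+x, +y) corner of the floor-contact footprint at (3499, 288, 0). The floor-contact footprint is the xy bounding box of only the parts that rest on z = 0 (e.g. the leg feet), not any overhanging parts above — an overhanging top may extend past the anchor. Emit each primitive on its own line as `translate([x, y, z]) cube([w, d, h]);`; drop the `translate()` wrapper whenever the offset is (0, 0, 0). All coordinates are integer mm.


translate([385, 203, 0]) cube([3114, 85, 389]);


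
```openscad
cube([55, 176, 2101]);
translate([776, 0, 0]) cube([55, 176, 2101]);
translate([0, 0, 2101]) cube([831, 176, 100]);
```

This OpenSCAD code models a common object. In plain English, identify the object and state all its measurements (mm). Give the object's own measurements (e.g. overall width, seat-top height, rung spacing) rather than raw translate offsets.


A door frame. The clear opening is 721 mm wide and 2101 mm high. Two 55 mm wide jambs, 176 mm deep, stand either side of the opening from the floor to the top of the opening. A 100 mm thick head sits across the top of both jambs, spanning the full outside width of the frame.


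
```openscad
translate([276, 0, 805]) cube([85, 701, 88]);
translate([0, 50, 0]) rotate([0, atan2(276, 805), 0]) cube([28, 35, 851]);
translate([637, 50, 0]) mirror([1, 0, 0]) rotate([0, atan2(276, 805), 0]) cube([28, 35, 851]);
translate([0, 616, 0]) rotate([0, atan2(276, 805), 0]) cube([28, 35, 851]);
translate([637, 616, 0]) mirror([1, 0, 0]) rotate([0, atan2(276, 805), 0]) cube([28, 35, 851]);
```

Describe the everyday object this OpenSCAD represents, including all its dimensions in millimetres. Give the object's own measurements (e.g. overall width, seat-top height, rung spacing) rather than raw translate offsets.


A sawhorse. A 85×701×88 mm beam (x, y, z) sits on two A-frame leg pairs. Each pair is two raked legs of 28×35 mm section (35 mm along y) splaying symmetrically in x. Each leg rises 805 mm vertically over 276 mm of horizontal reach and is 851 mm long along its own axis. Every leg's outer bottom edge rests on the floor and its outer top edge meets a bottom edge of the beam — the left legs (tilting toward +x) meet the beam's −x bottom edge, the right legs (their mirror images, tilting toward −x) meet its +x bottom edge — so the leg tops tuck under the beam, the beam's underside is 805 mm above the floor, and the feet are 637 mm apart outside-to-outside with the beam centred between them. The two leg pairs are set in 50 mm from either end of the beam.


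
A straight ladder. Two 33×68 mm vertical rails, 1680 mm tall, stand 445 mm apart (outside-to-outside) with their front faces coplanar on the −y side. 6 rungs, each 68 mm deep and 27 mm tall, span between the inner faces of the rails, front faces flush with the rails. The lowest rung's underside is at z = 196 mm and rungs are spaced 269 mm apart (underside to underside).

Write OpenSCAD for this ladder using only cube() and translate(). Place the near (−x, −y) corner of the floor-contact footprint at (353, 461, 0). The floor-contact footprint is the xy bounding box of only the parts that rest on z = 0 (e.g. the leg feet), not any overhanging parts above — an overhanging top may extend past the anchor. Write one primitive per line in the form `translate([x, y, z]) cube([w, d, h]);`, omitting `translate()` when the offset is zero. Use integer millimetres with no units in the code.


// rung span = 445 - 2*33 = 379
// rung[k] z = 196 + k*269
translate([353, 461, 0]) cube([33, 68, 1680]);
translate([765, 461, 0]) cube([33, 68, 1680]);
translate([386, 461, 196]) cube([379, 68, 27]);
translate([386, 461, 465]) cube([379, 68, 27]);
translate([386, 461, 734]) cube([379, 68, 27]);
translate([386, 461, 1003]) cube([379, 68, 27]);
translate([386, 461, 1272]) cube([379, 68, 27]);
translate([386, 461, 1541]) cube([379, 68, 27]);


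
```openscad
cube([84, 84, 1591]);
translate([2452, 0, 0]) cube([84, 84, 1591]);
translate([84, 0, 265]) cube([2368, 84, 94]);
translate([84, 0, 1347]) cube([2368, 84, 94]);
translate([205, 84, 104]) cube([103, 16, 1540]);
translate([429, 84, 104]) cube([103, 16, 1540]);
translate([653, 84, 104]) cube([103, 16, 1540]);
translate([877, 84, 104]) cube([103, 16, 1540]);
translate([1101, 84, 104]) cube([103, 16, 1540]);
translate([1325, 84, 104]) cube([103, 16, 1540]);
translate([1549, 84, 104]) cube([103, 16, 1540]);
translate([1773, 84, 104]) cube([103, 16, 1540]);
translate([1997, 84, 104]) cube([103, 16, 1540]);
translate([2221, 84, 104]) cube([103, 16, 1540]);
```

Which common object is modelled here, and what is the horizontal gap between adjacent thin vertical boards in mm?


A fence section. The picket gap is 121 mm.

Two posts, two rails, 10 pickets — a fence section. Span 2368 mm holds 10 pickets of 103 mm with 11 equal gaps: ⌊(2368 − 10·103) / 11⌋ = 121 mm.


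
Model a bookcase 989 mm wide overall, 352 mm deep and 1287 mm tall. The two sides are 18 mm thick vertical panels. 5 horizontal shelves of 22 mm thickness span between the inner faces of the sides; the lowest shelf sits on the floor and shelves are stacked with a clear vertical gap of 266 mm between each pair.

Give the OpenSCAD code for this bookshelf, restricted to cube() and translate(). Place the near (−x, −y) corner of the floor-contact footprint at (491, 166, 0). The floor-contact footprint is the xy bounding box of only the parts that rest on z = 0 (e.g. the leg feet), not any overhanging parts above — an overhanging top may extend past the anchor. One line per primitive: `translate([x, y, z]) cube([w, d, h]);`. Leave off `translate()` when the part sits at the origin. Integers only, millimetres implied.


translate([491, 166, 0]) cube([18, 352, 1287]);
translate([1462, 166, 0]) cube([18, 352, 1287]);
translate([509, 166, 0]) cube([953, 352, 22]);
translate([509, 166, 288]) cube([953, 352, 22]);
translate([509, 166, 576]) cube([953, 352, 22]);
translate([509, 166, 864]) cube([953, 352, 22]);
translate([509, 166, 1152]) cube([953, 352, 22]);


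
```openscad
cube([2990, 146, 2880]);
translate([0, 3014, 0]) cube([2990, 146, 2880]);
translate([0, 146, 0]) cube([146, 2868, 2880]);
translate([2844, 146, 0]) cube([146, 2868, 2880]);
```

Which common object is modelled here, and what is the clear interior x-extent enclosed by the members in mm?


A house (or room) frame. The interior width is 2698 mm.

Four 2880 mm walls enclosing a rectangle with no floor or roof — a room or house frame. Outside width is 2990 mm and wall thickness is 146 mm, so the interior width is 2990 − 2 × 146 = 2698 mm.


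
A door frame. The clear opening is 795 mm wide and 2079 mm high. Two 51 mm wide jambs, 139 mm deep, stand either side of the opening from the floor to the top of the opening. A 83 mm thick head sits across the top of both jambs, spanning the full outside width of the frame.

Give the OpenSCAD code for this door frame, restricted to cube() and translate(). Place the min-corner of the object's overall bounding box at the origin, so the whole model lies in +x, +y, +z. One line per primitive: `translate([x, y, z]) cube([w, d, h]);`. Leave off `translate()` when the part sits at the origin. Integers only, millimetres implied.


cube([51, 139, 2079]);
translate([846, 0, 0]) cube([51, 139, 2079]);
translate([0, 0, 2079]) cube([897, 139, 83]);


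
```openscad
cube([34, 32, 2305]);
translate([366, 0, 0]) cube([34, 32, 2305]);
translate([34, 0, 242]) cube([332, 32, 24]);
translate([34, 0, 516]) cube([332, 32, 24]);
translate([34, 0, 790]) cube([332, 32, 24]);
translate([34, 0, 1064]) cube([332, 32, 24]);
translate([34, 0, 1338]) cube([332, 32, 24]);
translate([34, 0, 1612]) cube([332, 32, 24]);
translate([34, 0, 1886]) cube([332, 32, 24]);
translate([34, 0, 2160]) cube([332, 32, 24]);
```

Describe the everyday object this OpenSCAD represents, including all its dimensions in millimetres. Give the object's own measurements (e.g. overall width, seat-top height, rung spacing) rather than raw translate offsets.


A straight ladder. Two 34×32 mm vertical rails, 2305 mm tall, stand 400 mm apart (outside-to-outside) with their front faces coplanar on the −y side. 8 rungs, each 32 mm deep and 24 mm tall, span between the inner faces of the rails, front faces flush with the rails. The lowest rung's underside is at z = 242 mm and rungs are spaced 274 mm apart (underside to underside).


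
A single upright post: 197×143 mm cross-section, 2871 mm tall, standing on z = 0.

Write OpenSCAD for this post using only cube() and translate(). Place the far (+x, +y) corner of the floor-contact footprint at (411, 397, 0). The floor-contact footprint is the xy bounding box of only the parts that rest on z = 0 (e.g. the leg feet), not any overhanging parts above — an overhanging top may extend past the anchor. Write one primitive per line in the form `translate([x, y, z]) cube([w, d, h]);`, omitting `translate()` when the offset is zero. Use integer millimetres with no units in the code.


translate([214, 254, 0]) cube([197, 143, 2871]);


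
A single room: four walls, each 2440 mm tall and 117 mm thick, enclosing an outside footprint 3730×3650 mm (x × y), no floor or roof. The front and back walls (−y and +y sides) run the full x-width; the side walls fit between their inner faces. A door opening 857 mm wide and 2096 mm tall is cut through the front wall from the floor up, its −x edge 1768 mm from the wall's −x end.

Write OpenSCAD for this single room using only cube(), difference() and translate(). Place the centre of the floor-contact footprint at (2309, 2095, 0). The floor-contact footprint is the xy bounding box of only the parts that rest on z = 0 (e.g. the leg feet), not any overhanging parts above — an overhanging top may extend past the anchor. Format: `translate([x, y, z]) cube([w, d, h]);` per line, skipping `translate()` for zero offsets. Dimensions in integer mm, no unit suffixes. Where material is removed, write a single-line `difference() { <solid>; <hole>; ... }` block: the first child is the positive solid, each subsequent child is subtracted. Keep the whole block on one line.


difference() { translate([444, 270, 0]) cube([3730, 117, 2440]); translate([2212, 270, 0]) cube([857, 117, 2096]); }
translate([444, 3803, 0]) cube([3730, 117, 2440]);
translate([444, 387, 0]) cube([117, 3416, 2440]);
translate([4057, 387, 0]) cube([117, 3416, 2440]);


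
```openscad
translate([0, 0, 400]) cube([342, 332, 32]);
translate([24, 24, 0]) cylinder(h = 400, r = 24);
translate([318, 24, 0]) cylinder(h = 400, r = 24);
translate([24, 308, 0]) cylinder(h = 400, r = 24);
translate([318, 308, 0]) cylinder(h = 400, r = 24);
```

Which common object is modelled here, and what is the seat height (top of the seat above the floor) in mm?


A stool. The seat height is 432 mm.

A 342×332×32 slab at z = 400 on four corner cylinders — a stool. The seat top is 400 + 32 = 432 mm.


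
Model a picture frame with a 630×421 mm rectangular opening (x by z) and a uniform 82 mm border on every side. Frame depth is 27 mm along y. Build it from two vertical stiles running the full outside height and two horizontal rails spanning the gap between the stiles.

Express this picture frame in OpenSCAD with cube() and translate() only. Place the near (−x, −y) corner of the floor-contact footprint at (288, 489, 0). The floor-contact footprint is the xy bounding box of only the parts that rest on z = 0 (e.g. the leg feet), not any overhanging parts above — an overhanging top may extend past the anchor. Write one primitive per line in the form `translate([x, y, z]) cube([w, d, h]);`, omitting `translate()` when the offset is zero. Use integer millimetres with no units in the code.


translate([288, 489, 0]) cube([82, 27, 585]);
translate([1000, 489, 0]) cube([82, 27, 585]);
translate([370, 489, 0]) cube([630, 27, 82]);
translate([370, 489, 503]) cube([630, 27, 82]);


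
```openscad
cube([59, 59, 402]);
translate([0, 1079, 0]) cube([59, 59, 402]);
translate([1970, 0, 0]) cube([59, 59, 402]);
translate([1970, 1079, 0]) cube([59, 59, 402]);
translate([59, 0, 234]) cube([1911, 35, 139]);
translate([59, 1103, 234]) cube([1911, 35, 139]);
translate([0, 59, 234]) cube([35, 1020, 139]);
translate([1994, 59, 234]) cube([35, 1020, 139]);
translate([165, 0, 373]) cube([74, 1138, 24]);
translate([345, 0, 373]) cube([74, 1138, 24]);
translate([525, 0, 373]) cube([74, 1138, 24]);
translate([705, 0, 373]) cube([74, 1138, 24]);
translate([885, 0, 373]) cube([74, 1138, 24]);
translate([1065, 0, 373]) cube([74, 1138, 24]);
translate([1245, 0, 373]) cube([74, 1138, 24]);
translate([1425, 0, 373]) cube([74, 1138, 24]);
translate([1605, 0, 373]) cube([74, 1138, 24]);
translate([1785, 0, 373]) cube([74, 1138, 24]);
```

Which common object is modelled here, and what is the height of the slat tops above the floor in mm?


A bed frame. The slat-top height is 397 mm.

Four posts, four rails, and a row of slats — a bed frame. Slats sit on the rails at z = 234 + 139 = 373; with slat thickness 24, the top is 397 mm.


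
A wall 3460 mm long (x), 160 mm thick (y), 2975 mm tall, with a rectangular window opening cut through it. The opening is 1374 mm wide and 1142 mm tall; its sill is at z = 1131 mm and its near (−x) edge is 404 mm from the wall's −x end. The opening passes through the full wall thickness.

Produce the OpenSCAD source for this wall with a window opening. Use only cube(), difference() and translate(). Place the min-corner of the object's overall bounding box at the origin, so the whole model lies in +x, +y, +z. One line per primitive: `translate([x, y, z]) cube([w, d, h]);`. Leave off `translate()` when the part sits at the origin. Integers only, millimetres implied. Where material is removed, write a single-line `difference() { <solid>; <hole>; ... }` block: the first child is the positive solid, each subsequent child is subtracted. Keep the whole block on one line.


difference() { cube([3460, 160, 2975]); translate([404, 0, 1131]) cube([1374, 160, 1142]); }


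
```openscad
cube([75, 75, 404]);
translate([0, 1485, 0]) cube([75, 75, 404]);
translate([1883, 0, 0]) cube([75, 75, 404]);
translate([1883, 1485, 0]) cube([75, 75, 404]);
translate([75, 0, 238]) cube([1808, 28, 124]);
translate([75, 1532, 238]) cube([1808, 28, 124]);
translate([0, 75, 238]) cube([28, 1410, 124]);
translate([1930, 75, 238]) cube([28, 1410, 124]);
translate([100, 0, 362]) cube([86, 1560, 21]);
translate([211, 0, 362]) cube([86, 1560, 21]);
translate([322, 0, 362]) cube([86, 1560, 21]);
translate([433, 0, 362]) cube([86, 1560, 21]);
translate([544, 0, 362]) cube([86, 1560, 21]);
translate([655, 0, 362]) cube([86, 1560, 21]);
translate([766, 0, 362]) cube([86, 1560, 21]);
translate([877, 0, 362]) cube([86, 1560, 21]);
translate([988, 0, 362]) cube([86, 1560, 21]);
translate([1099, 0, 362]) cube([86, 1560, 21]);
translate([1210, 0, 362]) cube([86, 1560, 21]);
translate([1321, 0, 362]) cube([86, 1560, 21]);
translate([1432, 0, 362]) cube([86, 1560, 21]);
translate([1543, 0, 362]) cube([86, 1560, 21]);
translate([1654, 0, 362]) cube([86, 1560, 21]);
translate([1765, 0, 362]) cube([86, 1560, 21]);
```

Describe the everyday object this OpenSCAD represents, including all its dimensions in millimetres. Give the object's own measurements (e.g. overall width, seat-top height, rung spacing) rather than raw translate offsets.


A bed frame 1958 mm long (x) by 1560 mm wide (y). Four 75×75 mm corner posts, 404 mm tall, at the corners of the footprint. Four rails of 28 mm thickness and 124 mm height run between adjacent posts with their undersides at z = 238 mm, their outer faces flush with the outside of the frame (the two x-running rails run between the posts' inner faces; the two y-running rails run between the posts' inner faces). 16 slats, each 86 mm wide (x) and 21 mm thick, lie across the top of the two x-running rails, running the full 1560 mm width of the frame in y; along x they sit between the end posts with a 25 mm gap after the −x posts and between neighbouring slats, leaving 32 mm before the +x posts.


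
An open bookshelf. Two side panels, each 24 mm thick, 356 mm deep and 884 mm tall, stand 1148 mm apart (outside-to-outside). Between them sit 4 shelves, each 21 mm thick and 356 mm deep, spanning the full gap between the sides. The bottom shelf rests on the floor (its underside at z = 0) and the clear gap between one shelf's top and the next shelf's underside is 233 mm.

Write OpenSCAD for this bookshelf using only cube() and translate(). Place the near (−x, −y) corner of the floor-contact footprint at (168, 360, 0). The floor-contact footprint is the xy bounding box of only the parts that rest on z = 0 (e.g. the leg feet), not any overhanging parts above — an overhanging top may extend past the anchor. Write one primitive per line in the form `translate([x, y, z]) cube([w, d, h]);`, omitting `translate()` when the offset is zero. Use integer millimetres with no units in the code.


translate([168, 360, 0]) cube([24, 356, 884]);
translate([1292, 360, 0]) cube([24, 356, 884]);
translate([192, 360, 0]) cube([1100, 356, 21]);
translate([192, 360, 254]) cube([1100, 356, 21]);
translate([192, 360, 508]) cube([1100, 356, 21]);
translate([192, 360, 762]) cube([1100, 356, 21]);


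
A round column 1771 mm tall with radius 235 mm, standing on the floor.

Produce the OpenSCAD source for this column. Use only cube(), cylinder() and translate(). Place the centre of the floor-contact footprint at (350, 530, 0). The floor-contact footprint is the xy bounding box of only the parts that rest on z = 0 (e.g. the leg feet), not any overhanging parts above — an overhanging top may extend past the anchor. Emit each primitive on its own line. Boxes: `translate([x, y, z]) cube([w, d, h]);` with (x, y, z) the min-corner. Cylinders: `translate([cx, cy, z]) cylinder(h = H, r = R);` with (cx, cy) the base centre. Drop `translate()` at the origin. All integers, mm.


translate([350, 530, 0]) cylinder(h = 1771, r = 235);
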